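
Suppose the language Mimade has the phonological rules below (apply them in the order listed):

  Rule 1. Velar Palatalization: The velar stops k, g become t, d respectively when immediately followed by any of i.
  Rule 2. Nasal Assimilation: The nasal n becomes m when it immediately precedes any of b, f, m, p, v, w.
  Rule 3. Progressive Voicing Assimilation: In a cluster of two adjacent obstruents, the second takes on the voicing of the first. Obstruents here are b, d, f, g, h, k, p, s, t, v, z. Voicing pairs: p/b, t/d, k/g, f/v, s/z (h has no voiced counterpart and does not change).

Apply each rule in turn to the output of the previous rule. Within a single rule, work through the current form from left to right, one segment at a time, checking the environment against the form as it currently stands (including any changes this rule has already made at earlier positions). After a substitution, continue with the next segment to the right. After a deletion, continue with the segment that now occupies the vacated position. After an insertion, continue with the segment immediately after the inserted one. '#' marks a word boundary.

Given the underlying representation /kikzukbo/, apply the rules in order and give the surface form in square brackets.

[tiksukpo]

Rule 1 Velar Palatalization: [kikzukbo] → [tikzukbo]
Rule 2 Nasal Assimilation: no change — [tikzukbo]
Rule 3 Progressive Voicing Assimilation: [tikzukbo] → [tiksukpo]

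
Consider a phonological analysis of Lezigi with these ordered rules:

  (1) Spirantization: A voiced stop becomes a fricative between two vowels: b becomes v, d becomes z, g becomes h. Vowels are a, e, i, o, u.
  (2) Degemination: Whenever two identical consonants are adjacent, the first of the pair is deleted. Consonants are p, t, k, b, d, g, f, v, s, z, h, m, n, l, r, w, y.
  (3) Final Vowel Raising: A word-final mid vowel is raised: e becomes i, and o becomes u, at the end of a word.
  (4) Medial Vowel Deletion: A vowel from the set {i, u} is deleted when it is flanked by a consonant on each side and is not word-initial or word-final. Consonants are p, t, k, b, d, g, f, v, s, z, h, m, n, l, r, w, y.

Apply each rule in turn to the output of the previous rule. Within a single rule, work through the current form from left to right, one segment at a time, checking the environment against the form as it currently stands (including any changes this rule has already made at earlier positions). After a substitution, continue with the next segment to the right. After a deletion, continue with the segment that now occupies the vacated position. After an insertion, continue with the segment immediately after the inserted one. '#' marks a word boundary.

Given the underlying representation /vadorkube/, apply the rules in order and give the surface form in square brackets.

[vazorkvi]

(1) Spirantization: [vadorkube] → [vazorkuve]
(2) Degemination: no change — [vazorkuve]
(3) Final Vowel Raising: [vazorkuve] → [vazorkuvi]
(4) Medial Vowel Deletion: [vazorkuvi] → [vazorkvi]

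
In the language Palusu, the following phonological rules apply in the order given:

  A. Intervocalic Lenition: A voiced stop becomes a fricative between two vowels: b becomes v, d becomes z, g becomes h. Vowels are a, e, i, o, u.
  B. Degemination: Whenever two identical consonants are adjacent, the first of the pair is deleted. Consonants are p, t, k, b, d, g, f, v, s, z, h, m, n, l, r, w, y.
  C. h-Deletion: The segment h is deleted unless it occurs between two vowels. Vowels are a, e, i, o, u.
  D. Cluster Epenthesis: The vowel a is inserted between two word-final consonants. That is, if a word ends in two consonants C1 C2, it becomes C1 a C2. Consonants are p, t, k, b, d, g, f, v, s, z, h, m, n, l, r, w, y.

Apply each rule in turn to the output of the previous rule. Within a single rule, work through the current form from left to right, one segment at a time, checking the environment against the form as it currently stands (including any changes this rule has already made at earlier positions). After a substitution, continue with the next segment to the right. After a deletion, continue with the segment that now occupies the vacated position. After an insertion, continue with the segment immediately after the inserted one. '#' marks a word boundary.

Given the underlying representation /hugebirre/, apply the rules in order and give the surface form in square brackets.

[uhevire]

A Intervocalic Lenition: [hugebirre] → [huhevirre]
B Degemination: [huhevirre] → [huhevire]
C h-Deletion: [huhevire] → [uhevire]
D Cluster Epenthesis: no change — [uhevire]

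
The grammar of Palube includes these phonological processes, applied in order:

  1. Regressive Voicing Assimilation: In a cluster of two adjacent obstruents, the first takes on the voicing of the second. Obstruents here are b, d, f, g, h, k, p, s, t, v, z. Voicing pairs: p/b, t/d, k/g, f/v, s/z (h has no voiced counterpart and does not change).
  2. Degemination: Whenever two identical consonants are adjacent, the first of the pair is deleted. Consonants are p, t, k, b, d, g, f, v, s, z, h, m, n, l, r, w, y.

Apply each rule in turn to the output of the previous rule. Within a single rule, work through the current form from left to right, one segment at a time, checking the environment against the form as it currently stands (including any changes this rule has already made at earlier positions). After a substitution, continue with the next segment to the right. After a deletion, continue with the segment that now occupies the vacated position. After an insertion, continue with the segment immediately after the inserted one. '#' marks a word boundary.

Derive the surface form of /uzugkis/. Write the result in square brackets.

1 Regressive Voicing Assimilation: [uzugkis] → [uzukkis]
2 Degemination: [uzukkis] → [uzukis]

[uzukis]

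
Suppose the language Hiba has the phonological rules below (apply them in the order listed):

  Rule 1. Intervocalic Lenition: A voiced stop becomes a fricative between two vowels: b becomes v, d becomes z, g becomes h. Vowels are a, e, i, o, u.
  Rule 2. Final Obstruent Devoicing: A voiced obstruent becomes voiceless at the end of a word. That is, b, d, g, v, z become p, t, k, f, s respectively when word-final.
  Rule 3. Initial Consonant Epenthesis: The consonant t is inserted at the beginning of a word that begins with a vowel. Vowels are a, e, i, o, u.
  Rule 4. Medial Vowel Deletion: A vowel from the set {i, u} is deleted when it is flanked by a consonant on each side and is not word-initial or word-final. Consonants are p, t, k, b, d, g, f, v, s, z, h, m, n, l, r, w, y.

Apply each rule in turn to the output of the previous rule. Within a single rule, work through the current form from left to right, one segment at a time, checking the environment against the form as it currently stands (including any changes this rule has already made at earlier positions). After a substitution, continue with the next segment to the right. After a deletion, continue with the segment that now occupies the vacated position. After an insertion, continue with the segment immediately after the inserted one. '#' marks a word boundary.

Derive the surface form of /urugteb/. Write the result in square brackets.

[trgtep]

Rule 1 Intervocalic Lenition: no change — [urugteb]
Rule 2 Final Obstruent Devoicing: [urugteb] → [urugtep]
Rule 3 Initial Consonant Epenthesis: [urugtep] → [turugtep]
Rule 4 Medial Vowel Deletion: [turugtep] → [trgtep]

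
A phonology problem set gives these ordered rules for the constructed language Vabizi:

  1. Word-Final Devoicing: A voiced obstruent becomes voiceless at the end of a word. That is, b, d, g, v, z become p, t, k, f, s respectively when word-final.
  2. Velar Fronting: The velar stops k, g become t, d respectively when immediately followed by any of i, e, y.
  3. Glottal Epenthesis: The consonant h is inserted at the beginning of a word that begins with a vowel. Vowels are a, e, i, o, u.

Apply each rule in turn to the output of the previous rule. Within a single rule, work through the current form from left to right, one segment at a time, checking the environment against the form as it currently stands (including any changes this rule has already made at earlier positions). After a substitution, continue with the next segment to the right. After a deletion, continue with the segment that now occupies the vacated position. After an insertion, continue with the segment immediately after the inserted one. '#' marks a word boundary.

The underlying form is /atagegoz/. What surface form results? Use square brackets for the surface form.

1 Word-Final Devoicing: [atagegoz] → [atagegos]
2 Velar Fronting: [atagegos] → [atadegos]
3 Glottal Epenthesis: [atadegos] → [hatadegos]

[hatadegos]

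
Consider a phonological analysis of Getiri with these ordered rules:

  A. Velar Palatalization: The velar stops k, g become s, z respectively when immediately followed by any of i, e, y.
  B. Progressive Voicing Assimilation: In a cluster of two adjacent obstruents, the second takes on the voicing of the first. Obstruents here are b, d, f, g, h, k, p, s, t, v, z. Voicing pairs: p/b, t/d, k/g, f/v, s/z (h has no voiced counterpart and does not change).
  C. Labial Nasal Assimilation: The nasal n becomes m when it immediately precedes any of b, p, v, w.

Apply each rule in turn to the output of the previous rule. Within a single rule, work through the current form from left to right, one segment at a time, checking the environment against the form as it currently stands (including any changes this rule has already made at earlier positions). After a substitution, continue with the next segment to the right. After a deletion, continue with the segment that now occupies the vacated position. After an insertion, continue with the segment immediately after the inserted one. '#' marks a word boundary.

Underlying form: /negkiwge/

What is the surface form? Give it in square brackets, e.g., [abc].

[negziwze]

A Velar Palatalization: [negkiwge] → [negsiwze]
B Progressive Voicing Assimilation: [negsiwze] → [negziwze]
C Labial Nasal Assimilation: no change — [negziwze]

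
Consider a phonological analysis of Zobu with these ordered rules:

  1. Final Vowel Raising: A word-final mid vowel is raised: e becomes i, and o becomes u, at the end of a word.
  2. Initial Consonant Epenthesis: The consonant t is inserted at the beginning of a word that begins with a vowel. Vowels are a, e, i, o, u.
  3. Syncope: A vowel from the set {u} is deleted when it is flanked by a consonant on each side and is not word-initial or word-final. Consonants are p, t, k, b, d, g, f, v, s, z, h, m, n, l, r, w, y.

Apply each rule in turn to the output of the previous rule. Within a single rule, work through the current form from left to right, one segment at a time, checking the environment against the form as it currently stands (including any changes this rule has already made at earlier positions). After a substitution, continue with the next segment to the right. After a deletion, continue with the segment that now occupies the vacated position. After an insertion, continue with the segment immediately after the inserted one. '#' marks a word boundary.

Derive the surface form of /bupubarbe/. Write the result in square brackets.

1 Final Vowel Raising: [bupubarbe] → [bupubarbi]
2 Initial Consonant Epenthesis: no change — [bupubarbi]
3 Syncope: [bupubarbi] → [bpbarbi]

[bpbarbi]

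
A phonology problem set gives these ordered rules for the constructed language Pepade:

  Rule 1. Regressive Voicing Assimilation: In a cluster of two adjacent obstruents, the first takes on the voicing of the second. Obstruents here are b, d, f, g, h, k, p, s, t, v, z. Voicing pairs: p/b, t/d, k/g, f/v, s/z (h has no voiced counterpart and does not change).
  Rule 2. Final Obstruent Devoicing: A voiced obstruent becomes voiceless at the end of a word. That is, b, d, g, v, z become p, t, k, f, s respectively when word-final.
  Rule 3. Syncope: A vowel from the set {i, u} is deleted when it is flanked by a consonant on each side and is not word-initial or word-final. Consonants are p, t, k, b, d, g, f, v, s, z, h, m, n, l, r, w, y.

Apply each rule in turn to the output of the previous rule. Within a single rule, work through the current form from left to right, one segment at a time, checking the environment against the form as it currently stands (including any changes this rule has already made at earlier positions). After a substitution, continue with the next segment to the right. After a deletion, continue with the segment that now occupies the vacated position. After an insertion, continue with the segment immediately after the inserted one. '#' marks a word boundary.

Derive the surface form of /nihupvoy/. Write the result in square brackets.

Rule 1 Regressive Voicing Assimilation: [nihupvoy] → [nihubvoy]
Rule 2 Final Obstruent Devoicing: no change — [nihubvoy]
Rule 3 Syncope: [nihubvoy] → [nhbvoy]

[nhbvoy]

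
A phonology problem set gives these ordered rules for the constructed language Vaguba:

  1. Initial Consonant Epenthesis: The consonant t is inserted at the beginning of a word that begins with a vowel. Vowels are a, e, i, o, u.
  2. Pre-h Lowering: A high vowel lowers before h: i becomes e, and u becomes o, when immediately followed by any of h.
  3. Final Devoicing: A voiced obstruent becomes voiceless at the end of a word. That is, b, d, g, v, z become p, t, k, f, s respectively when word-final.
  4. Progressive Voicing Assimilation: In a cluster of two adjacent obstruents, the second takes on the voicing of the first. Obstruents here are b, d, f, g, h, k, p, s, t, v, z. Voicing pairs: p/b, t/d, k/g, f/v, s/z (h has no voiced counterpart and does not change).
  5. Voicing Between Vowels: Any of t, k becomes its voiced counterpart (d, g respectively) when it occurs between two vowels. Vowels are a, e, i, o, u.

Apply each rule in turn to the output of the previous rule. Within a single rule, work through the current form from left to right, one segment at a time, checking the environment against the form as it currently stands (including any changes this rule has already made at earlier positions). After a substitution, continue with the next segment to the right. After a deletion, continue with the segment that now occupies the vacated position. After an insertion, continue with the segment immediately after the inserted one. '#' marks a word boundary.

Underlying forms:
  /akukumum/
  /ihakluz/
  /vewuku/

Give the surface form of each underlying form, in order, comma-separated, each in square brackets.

/akukumum/:
  1 Initial Consonant Epenthesis: [akukumum] → [takukumum]
  2 Pre-h Lowering: no change — [takukumum]
  3 Final Devoicing: no change — [takukumum]
  4 Progressive Voicing Assimilation: no change — [takukumum]
  5 Voicing Between Vowels: [takukumum] → [tagugumum]
/ihakluz/:
  1 Initial Consonant Epenthesis: [ihakluz] → [tihakluz]
  2 Pre-h Lowering: [tihakluz] → [tehakluz]
  3 Final Devoicing: [tehakluz] → [tehaklus]
  4 Progressive Voicing Assimilation: no change — [tehaklus]
  5 Voicing Between Vowels: no change — [tehaklus]
/vewuku/:
  1 Initial Consonant Epenthesis: no change — [vewuku]
  2 Pre-h Lowering: no change — [vewuku]
  3 Final Devoicing: no change — [vewuku]
  4 Progressive Voicing Assimilation: no change — [vewuku]
  5 Voicing Between Vowels: [vewuku] → [vewugu]

[tagugumum], [tehaklus], [vewugu]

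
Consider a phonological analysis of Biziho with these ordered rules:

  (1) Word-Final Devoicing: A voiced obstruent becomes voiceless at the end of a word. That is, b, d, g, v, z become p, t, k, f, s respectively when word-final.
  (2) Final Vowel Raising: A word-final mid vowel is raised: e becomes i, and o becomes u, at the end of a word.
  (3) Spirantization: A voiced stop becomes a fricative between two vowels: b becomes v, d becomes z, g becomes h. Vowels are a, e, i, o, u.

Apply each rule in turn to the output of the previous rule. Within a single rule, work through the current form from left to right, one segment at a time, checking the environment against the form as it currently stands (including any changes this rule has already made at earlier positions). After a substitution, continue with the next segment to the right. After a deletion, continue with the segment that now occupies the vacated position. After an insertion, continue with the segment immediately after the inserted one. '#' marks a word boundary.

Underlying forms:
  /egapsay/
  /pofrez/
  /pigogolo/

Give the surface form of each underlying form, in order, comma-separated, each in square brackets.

[ehapsay], [pofres], [pihoholu]

/egapsay/:
  (1) Word-Final Devoicing: no change — [egapsay]
  (2) Final Vowel Raising: no change — [egapsay]
  (3) Spirantization: [egapsay] → [ehapsay]
/pofrez/:
  (1) Word-Final Devoicing: [pofrez] → [pofres]
  (2) Final Vowel Raising: no change — [pofres]
  (3) Spirantization: no change — [pofres]
/pigogolo/:
  (1) Word-Final Devoicing: no change — [pigogolo]
  (2) Final Vowel Raising: [pigogolo] → [pigogolu]
  (3) Spirantization: [pigogolu] → [pihoholu]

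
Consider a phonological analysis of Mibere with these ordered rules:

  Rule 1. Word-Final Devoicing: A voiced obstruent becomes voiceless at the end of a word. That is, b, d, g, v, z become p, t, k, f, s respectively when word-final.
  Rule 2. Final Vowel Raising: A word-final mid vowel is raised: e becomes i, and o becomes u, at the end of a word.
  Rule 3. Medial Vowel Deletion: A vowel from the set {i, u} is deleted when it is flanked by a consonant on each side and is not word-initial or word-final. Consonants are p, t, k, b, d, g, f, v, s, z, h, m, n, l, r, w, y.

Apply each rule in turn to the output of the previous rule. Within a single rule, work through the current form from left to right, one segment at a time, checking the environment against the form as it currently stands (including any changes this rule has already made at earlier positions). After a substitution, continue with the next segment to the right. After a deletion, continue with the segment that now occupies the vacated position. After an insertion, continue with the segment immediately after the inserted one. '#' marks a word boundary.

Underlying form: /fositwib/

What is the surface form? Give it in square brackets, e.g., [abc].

Rule 1 Word-Final Devoicing: [fositwib] → [fositwip]
Rule 2 Final Vowel Raising: no change — [fositwip]
Rule 3 Medial Vowel Deletion: [fositwip] → [fostwp]

[fostwp]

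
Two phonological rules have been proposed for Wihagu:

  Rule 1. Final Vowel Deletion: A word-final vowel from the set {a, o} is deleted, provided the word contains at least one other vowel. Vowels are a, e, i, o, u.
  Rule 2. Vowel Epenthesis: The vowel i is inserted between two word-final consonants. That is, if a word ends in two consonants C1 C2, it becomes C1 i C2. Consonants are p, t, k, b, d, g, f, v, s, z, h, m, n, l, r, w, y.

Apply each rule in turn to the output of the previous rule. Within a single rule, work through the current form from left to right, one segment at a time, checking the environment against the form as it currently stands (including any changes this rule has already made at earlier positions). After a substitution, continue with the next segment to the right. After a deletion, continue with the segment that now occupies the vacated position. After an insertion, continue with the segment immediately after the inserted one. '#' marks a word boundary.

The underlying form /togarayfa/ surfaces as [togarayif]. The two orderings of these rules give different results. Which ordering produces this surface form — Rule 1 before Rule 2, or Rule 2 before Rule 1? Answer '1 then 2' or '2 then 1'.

Order 1 then 2:
  1 Final Vowel Deletion: [togarayfa] → [togarayf]
  2 Vowel Epenthesis: [togarayf] → [togarayif]
  result: [togarayif]
Order 2 then 1:
  2 Vowel Epenthesis: no change — [togarayfa]
  1 Final Vowel Deletion: [togarayfa] → [togarayf]
  result: [togarayf]

1 then 2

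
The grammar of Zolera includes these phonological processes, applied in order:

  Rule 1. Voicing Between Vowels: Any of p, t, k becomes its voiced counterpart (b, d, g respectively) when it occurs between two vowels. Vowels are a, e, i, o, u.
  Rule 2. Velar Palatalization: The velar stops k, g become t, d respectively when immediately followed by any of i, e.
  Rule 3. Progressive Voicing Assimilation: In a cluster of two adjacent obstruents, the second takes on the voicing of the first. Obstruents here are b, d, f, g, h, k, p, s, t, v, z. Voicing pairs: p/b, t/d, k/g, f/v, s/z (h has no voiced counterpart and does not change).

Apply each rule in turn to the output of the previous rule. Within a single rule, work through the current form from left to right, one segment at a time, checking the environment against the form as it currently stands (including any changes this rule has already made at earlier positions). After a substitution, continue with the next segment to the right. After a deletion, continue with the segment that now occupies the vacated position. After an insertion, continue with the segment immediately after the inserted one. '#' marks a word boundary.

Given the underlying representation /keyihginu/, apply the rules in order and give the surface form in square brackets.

Rule 1 Voicing Between Vowels: no change — [keyihginu]
Rule 2 Velar Palatalization: [keyihginu] → [teyihdinu]
Rule 3 Progressive Voicing Assimilation: [teyihdinu] → [teyihtinu]

[teyihtinu]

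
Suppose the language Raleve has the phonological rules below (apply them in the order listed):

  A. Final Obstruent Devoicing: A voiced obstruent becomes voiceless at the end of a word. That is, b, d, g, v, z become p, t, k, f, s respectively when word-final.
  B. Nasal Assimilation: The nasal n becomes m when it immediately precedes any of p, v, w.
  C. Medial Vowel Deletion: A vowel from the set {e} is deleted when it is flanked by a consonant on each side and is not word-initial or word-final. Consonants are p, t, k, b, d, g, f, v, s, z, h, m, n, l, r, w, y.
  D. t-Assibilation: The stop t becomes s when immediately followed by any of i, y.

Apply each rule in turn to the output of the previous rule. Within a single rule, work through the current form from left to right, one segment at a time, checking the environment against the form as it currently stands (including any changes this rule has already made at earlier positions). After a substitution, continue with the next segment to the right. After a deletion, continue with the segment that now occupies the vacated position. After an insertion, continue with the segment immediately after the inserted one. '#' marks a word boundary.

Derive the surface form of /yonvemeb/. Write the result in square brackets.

[yomvmp]

A Final Obstruent Devoicing: [yonvemeb] → [yonvemep]
B Nasal Assimilation: [yonvemep] → [yomvemep]
C Medial Vowel Deletion: [yomvemep] → [yomvmp]
D t-Assibilation: no change — [yomvmp]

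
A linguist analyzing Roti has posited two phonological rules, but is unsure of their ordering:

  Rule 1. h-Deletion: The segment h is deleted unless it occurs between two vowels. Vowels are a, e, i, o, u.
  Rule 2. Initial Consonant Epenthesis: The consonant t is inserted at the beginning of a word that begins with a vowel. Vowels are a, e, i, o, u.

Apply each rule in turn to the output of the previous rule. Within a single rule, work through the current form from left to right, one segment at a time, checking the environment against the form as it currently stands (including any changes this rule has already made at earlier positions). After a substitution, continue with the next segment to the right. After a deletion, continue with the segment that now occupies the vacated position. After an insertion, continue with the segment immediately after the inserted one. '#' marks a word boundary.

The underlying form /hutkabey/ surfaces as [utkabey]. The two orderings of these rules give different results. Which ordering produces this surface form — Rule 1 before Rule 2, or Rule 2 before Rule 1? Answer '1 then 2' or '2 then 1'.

2 then 1

Order 1 then 2:
  1 h-Deletion: [hutkabey] → [utkabey]
  2 Initial Consonant Epenthesis: [utkabey] → [tutkabey]
  result: [tutkabey]
Order 2 then 1:
  2 Initial Consonant Epenthesis: no change — [hutkabey]
  1 h-Deletion: [hutkabey] → [utkabey]
  result: [utkabey]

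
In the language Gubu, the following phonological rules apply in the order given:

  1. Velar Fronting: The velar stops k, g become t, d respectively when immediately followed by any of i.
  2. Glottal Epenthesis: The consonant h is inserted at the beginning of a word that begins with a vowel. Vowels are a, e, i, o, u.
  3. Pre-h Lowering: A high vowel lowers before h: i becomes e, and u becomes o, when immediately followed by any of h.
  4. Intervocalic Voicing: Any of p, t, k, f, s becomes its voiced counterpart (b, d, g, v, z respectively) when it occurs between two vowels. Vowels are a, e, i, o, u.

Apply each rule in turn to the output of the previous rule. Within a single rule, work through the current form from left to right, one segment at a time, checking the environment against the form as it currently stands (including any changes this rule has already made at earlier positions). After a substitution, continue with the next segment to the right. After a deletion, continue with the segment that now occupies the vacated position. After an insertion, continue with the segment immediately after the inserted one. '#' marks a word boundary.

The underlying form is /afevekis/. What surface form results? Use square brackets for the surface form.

[havevedis]

1 Velar Fronting: [afevekis] → [afevetis]
2 Glottal Epenthesis: [afevetis] → [hafevetis]
3 Pre-h Lowering: no change — [hafevetis]
4 Intervocalic Voicing: [hafevetis] → [havevedis]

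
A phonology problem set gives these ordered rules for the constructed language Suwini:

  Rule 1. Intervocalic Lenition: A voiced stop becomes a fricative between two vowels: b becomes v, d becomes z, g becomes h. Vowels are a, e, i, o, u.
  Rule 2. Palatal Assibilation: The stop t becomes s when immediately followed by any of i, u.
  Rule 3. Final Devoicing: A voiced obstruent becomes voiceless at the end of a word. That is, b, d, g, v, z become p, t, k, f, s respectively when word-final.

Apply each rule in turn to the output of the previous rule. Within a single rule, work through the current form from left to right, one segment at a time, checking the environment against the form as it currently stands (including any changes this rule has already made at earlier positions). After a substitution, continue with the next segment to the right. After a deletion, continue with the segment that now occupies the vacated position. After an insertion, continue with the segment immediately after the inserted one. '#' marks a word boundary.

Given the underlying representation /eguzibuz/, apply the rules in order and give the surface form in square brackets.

Rule 1 Intervocalic Lenition: [eguzibuz] → [ehuzivuz]
Rule 2 Palatal Assibilation: no change — [ehuzivuz]
Rule 3 Final Devoicing: [ehuzivuz] → [ehuzivus]

[ehuzivus]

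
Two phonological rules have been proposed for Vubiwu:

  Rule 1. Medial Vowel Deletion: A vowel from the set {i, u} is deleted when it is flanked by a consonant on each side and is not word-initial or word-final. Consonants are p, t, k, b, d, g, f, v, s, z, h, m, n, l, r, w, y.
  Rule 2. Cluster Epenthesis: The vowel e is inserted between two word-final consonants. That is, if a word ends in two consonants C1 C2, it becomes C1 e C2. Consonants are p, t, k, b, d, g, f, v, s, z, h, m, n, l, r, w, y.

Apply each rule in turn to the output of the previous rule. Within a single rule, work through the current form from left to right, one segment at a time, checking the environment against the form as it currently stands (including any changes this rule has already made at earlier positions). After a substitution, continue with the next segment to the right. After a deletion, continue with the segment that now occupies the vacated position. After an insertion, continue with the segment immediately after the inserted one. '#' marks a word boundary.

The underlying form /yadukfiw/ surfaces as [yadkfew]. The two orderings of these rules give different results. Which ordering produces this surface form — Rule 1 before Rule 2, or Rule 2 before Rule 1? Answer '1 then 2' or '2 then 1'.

1 then 2

Order 1 then 2:
  1 Medial Vowel Deletion: [yadukfiw] → [yadkfw]
  2 Cluster Epenthesis: [yadkfw] → [yadkfew]
  result: [yadkfew]
Order 2 then 1:
  2 Cluster Epenthesis: no change — [yadukfiw]
  1 Medial Vowel Deletion: [yadukfiw] → [yadkfw]
  result: [yadkfw]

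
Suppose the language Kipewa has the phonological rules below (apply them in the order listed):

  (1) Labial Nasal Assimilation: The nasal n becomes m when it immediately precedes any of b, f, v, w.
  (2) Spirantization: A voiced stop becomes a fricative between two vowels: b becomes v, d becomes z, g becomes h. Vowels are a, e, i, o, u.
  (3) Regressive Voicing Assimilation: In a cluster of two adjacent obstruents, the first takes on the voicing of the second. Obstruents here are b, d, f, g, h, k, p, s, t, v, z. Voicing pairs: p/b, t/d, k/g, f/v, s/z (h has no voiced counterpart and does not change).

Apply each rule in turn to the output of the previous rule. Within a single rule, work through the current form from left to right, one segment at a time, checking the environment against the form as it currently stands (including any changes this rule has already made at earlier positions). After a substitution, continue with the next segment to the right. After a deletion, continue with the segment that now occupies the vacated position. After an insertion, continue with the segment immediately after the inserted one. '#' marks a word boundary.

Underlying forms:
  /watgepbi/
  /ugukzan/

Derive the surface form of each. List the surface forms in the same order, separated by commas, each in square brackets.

[wadgebbi], [uhugzan]

/watgepbi/:
  (1) Labial Nasal Assimilation: no change — [watgepbi]
  (2) Spirantization: no change — [watgepbi]
  (3) Regressive Voicing Assimilation: [watgepbi] → [wadgebbi]
/ugukzan/:
  (1) Labial Nasal Assimilation: no change — [ugukzan]
  (2) Spirantization: [ugukzan] → [uhukzan]
  (3) Regressive Voicing Assimilation: [uhukzan] → [uhugzan]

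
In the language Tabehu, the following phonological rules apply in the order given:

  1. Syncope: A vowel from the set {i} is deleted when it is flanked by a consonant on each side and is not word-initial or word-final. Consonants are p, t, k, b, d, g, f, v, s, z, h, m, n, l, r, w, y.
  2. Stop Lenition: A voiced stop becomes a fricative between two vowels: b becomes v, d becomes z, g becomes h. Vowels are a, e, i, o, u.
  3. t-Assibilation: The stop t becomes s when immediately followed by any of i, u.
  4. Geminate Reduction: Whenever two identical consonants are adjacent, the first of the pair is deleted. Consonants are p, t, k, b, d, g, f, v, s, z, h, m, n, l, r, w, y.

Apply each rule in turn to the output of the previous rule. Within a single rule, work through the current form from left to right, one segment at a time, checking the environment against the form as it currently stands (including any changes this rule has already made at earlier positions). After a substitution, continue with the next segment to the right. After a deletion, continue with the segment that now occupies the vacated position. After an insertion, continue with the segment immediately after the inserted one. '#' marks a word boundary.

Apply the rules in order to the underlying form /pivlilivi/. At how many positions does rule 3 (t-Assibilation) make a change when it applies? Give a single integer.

1 Syncope: [pivlilivi] → [pvllvi]
2 Stop Lenition: no change — [pvllvi]
3 t-Assibilation: no change — [pvllvi]
4 Geminate Reduction: [pvllvi] → [pvlvi]
Rule 3 changed 0 position(s).

0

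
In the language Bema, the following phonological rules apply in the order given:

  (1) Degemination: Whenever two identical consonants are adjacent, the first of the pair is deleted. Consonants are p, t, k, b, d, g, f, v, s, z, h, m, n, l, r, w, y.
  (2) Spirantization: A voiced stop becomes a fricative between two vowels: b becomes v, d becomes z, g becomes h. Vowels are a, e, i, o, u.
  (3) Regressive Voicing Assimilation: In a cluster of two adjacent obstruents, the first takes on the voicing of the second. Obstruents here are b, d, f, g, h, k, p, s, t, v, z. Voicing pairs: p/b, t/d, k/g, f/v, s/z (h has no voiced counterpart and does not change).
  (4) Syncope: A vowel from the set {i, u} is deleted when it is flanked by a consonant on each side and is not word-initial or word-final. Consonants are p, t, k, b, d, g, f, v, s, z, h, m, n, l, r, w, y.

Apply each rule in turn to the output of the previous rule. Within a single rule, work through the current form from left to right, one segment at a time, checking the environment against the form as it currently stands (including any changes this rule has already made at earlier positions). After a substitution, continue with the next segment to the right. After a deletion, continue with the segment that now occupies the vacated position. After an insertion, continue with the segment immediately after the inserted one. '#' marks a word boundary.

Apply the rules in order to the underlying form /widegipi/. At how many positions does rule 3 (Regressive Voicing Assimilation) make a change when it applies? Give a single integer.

0

(1) Degemination: no change — [widegipi]
(2) Spirantization: [widegipi] → [wizehipi]
(3) Regressive Voicing Assimilation: no change — [wizehipi]
(4) Syncope: [wizehipi] → [wzehpi]
Rule 3 changed 0 position(s).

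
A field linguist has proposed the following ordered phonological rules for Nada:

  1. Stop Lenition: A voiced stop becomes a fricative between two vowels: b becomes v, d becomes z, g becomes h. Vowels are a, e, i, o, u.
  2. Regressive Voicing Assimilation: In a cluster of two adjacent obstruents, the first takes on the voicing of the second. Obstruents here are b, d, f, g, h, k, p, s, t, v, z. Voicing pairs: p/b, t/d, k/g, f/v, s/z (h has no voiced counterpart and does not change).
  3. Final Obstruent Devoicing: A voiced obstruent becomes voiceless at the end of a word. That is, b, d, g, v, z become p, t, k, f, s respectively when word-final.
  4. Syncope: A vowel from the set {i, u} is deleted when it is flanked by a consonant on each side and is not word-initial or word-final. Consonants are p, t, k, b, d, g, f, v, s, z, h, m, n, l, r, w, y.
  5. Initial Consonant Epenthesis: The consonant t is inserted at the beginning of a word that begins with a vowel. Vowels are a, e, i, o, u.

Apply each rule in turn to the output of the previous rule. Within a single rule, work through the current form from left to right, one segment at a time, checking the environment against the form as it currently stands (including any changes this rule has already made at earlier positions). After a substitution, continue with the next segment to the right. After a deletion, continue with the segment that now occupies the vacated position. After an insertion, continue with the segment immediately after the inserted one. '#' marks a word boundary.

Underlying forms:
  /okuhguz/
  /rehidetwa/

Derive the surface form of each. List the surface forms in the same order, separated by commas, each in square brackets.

[tokhgs], [rehzetwa]

/okuhguz/:
  1 Stop Lenition: no change — [okuhguz]
  2 Regressive Voicing Assimilation: no change — [okuhguz]
  3 Final Obstruent Devoicing: [okuhguz] → [okuhgus]
  4 Syncope: [okuhgus] → [okhgs]
  5 Initial Consonant Epenthesis: [okhgs] → [tokhgs]
/rehidetwa/:
  1 Stop Lenition: [rehidetwa] → [rehizetwa]
  2 Regressive Voicing Assimilation: no change — [rehizetwa]
  3 Final Obstruent Devoicing: no change — [rehizetwa]
  4 Syncope: [rehizetwa] → [rehzetwa]
  5 Initial Consonant Epenthesis: no change — [rehzetwa]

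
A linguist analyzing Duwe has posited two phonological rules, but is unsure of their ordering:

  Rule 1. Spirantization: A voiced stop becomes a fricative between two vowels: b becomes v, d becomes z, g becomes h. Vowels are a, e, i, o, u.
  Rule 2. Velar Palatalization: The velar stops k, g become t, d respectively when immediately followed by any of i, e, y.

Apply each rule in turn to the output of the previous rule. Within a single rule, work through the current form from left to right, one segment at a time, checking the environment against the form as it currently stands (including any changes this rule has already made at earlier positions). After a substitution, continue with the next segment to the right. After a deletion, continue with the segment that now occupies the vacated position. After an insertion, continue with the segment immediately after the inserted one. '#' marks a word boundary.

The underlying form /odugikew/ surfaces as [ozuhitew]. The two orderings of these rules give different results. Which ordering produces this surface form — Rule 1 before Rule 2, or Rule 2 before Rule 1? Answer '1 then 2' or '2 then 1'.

Order 1 then 2:
  1 Spirantization: [odugikew] → [ozuhikew]
  2 Velar Palatalization: [ozuhikew] → [ozuhitew]
  result: [ozuhitew]
Order 2 then 1:
  2 Velar Palatalization: [odugikew] → [oduditew]
  1 Spirantization: [oduditew] → [ozuzitew]
  result: [ozuzitew]

1 then 2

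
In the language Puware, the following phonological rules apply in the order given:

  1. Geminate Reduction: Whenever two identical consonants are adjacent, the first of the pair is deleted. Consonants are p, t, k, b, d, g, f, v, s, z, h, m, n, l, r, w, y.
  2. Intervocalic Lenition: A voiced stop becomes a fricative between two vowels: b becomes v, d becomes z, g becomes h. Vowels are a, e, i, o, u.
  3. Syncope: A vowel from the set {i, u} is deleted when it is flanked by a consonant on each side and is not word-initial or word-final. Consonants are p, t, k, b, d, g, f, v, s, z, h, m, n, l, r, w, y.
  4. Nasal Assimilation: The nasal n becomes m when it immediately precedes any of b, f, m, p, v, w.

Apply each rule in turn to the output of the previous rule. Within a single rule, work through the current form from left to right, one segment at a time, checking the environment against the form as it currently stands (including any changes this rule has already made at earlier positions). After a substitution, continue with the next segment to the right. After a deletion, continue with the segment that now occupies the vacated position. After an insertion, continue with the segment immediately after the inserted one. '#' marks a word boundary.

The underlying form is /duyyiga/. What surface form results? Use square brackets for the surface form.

1 Geminate Reduction: [duyyiga] → [duyiga]
2 Intervocalic Lenition: [duyiga] → [duyiha]
3 Syncope: [duyiha] → [dyha]
4 Nasal Assimilation: no change — [dyha]

[dyha]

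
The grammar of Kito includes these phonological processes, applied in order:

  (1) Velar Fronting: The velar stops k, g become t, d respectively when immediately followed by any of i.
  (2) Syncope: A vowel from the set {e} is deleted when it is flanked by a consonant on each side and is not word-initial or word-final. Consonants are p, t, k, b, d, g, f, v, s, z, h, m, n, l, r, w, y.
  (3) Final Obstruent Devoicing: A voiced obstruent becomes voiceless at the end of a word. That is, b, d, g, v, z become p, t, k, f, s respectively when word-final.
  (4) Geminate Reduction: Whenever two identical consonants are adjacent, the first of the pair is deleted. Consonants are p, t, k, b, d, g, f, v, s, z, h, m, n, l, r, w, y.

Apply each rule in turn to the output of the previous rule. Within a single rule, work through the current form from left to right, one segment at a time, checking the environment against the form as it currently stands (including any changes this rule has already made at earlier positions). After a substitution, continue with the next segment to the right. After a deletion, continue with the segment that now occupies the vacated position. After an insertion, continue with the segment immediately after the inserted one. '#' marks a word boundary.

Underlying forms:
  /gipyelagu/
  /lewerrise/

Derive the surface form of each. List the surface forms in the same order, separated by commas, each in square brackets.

[dipylagu], [lwrise]

/gipyelagu/:
  (1) Velar Fronting: [gipyelagu] → [dipyelagu]
  (2) Syncope: [dipyelagu] → [dipylagu]
  (3) Final Obstruent Devoicing: no change — [dipylagu]
  (4) Geminate Reduction: no change — [dipylagu]
/lewerrise/:
  (1) Velar Fronting: no change — [lewerrise]
  (2) Syncope: [lewerrise] → [lwrrise]
  (3) Final Obstruent Devoicing: no change — [lwrrise]
  (4) Geminate Reduction: [lwrrise] → [lwrise]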